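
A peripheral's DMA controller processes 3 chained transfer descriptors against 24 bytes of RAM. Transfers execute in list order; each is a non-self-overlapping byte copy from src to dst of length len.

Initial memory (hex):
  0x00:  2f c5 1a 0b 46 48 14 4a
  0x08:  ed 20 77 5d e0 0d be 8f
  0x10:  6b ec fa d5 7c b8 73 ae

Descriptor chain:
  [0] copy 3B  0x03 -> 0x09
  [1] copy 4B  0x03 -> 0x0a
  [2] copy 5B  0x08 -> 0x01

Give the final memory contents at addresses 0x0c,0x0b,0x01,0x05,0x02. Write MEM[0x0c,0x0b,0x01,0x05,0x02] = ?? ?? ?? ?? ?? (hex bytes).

MEM[0x0c,0x0b,0x01,0x05,0x02] = 48 46 ed 48 0b

#0 dst[0x09+3] := {0x0b,0x46,0x48}
#1 dst[0x0a+4] := {0x0b,0x46,0x48,0x14}
#2 dst[0x01+5] := {0xed,0x0b,0x0b,0x46,0x48}
query mem[0x0c]=0x48, mem[0x0b]=0x46, mem[0x01]=0xed, mem[0x05]=0x48, mem[0x02]=0x0b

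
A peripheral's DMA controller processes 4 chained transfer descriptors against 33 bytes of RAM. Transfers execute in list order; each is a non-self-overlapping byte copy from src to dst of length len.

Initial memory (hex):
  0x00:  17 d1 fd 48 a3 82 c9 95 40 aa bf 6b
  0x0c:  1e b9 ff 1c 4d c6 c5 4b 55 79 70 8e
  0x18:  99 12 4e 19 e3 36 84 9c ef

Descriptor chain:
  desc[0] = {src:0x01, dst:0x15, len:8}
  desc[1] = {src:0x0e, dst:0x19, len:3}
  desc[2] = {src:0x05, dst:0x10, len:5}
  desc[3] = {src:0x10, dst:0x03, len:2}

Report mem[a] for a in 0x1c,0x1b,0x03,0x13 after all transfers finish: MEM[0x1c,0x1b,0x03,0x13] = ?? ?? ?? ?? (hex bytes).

#0 dst[0x15+8] := {0xd1,0xfd,0x48,0xa3,0x82,0xc9,0x95,0x40}
#1 dst[0x19+3] := {0xff,0x1c,0x4d}
#2 dst[0x10+5] := {0x82,0xc9,0x95,0x40,0xaa}
#3 dst[0x03+2] := {0x82,0xc9}
query mem[0x1c]=0x40, mem[0x1b]=0x4d, mem[0x03]=0x82, mem[0x13]=0x40

MEM[0x1c,0x1b,0x03,0x13] = 40 4d 82 40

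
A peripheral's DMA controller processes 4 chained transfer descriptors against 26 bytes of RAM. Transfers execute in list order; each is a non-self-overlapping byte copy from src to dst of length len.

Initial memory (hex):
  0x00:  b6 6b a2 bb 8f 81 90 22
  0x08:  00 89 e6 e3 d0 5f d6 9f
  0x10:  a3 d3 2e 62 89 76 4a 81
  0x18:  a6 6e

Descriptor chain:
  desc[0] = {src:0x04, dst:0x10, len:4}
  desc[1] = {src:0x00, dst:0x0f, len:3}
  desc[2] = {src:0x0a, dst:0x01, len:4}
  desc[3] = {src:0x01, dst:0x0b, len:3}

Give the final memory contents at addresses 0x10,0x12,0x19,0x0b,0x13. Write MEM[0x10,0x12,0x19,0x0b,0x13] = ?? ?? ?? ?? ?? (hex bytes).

  after D0: wrote 4B at 0x10 = 8f819022
  after D1: wrote 3B at 0x0f = b66ba2
  after D2: wrote 4B at 0x01 = e6e3d05f
  after D3: wrote 3B at 0x0b = e6e3d0
query mem[0x10]=0x6b, mem[0x12]=0x90, mem[0x19]=0x6e, mem[0x0b]=0xe6, mem[0x13]=0x22

MEM[0x10,0x12,0x19,0x0b,0x13] = 6b 90 6e e6 22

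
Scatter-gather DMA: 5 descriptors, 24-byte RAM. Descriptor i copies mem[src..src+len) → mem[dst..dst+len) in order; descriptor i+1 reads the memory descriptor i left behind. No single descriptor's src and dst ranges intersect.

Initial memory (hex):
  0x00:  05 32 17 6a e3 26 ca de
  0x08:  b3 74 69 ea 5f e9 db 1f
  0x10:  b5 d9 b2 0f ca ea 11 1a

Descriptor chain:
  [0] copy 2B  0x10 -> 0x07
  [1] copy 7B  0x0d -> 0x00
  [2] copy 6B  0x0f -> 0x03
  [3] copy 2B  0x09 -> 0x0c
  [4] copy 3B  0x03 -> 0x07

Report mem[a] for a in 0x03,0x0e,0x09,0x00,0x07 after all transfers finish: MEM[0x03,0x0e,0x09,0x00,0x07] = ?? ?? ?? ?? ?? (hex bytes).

[0] 0x10->0x07 len=2 : b5 d9
[1] 0x0d->0x00 len=7 : e9 db 1f b5 d9 b2 0f
[2] 0x0f->0x03 len=6 : 1f b5 d9 b2 0f ca
[3] 0x09->0x0c len=2 : 74 69
[4] 0x03->0x07 len=3 : 1f b5 d9
query mem[0x03]=0x1f, mem[0x0e]=0xdb, mem[0x09]=0xd9, mem[0x00]=0xe9, mem[0x07]=0x1f

MEM[0x03,0x0e,0x09,0x00,0x07] = 1f db d9 e9 1f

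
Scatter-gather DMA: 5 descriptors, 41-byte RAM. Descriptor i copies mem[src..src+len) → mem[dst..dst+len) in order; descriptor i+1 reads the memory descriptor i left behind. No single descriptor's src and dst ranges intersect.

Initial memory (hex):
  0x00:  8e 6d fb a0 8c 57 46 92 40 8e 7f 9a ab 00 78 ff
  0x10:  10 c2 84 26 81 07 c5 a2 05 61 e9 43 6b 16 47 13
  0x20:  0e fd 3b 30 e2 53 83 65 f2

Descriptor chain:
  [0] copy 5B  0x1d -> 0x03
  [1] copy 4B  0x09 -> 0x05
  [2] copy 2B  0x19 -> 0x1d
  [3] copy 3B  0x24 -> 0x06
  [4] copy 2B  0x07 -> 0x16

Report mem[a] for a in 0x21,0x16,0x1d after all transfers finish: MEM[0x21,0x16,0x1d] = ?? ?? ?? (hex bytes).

MEM[0x21,0x16,0x1d] = fd 53 61

#0 dst[0x03+5] := {0x16,0x47,0x13,0x0e,0xfd}
#1 dst[0x05+4] := {0x8e,0x7f,0x9a,0xab}
#2 dst[0x1d+2] := {0x61,0xe9}
#3 dst[0x06+3] := {0xe2,0x53,0x83}
#4 dst[0x16+2] := {0x53,0x83}
query mem[0x21]=0xfd, mem[0x16]=0x53, mem[0x1d]=0x61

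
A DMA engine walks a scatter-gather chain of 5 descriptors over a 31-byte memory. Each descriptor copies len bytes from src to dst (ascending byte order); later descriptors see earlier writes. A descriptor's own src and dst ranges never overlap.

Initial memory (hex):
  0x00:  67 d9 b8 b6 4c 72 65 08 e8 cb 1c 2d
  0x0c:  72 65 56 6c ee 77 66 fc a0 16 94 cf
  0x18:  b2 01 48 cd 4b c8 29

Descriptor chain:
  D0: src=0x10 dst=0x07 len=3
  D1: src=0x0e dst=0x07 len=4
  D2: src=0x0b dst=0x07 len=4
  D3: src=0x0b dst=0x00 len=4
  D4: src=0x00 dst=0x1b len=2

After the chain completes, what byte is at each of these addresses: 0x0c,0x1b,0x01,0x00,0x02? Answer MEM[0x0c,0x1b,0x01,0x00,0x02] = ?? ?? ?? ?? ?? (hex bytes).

MEM[0x0c,0x1b,0x01,0x00,0x02] = 72 2d 72 2d 65

  after D0: wrote 3B at 0x07 = ee7766
  after D1: wrote 4B at 0x07 = 566cee77
  after D2: wrote 4B at 0x07 = 2d726556
  after D3: wrote 4B at 0x00 = 2d726556
  after D4: wrote 2B at 0x1b = 2d72
query mem[0x0c]=0x72, mem[0x1b]=0x2d, mem[0x01]=0x72, mem[0x00]=0x2d, mem[0x02]=0x65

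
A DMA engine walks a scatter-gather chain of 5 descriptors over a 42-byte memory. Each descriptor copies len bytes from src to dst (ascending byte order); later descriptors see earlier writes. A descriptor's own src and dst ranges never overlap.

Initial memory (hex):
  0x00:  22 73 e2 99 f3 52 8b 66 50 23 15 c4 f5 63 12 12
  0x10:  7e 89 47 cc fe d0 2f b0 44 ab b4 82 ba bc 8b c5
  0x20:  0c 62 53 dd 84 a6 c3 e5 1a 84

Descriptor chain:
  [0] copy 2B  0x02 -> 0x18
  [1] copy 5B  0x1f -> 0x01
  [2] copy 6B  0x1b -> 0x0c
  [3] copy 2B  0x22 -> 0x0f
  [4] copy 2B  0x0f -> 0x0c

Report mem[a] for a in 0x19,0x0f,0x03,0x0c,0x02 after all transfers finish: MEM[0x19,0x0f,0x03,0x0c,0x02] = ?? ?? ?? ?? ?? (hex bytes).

#0 dst[0x18+2] := {0xe2,0x99}
#1 dst[0x01+5] := {0xc5,0x0c,0x62,0x53,0xdd}
#2 dst[0x0c+6] := {0x82,0xba,0xbc,0x8b,0xc5,0x0c}
#3 dst[0x0f+2] := {0x53,0xdd}
#4 dst[0x0c+2] := {0x53,0xdd}
query mem[0x19]=0x99, mem[0x0f]=0x53, mem[0x03]=0x62, mem[0x0c]=0x53, mem[0x02]=0x0c

MEM[0x19,0x0f,0x03,0x0c,0x02] = 99 53 62 53 0c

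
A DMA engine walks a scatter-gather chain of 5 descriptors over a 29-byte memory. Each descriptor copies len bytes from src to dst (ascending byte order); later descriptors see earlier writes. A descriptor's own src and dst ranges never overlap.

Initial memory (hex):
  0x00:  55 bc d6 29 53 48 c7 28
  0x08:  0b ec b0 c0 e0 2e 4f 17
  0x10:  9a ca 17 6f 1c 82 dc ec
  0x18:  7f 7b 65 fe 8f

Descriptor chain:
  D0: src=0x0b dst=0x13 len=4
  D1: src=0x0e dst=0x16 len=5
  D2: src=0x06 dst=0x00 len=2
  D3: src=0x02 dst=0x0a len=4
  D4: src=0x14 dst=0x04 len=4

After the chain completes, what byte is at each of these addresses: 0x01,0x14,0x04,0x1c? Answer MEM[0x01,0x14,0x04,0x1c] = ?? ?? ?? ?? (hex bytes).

MEM[0x01,0x14,0x04,0x1c] = 28 e0 e0 8f

  after D0: wrote 4B at 0x13 = c0e02e4f
  after D1: wrote 5B at 0x16 = 4f179aca17
  after D2: wrote 2B at 0x00 = c728
  after D3: wrote 4B at 0x0a = d6295348
  after D4: wrote 4B at 0x04 = e02e4f17
query mem[0x01]=0x28, mem[0x14]=0xe0, mem[0x04]=0xe0, mem[0x1c]=0x8f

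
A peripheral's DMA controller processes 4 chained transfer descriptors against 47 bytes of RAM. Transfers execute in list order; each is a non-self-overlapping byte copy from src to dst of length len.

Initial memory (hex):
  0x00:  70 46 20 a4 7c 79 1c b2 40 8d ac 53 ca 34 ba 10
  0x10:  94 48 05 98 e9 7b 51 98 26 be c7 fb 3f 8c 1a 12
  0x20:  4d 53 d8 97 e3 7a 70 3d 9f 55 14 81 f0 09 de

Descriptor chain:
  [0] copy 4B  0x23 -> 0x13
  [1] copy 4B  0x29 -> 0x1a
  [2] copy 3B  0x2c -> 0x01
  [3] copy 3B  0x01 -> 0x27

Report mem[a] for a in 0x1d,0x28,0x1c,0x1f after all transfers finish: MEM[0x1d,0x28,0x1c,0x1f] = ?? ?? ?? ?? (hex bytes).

[0] 0x23->0x13 len=4 : 97 e3 7a 70
[1] 0x29->0x1a len=4 : 55 14 81 f0
[2] 0x2c->0x01 len=3 : f0 09 de
[3] 0x01->0x27 len=3 : f0 09 de
query mem[0x1d]=0xf0, mem[0x28]=0x09, mem[0x1c]=0x81, mem[0x1f]=0x12

MEM[0x1d,0x28,0x1c,0x1f] = f0 09 81 12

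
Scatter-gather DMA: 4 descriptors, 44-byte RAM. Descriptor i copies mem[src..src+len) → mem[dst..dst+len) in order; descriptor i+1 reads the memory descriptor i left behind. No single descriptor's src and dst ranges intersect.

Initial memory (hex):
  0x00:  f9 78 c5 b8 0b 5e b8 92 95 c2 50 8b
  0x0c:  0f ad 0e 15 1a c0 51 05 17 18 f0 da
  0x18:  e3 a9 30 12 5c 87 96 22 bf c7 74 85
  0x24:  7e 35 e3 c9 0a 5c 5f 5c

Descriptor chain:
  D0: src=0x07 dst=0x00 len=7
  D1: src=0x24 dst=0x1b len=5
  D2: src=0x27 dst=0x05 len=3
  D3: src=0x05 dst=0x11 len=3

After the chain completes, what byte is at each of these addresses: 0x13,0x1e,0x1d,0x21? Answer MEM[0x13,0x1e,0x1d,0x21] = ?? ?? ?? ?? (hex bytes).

MEM[0x13,0x1e,0x1d,0x21] = 5c c9 e3 c7

[0] 0x07->0x00 len=7 : 92 95 c2 50 8b 0f ad
[1] 0x24->0x1b len=5 : 7e 35 e3 c9 0a
[2] 0x27->0x05 len=3 : c9 0a 5c
[3] 0x05->0x11 len=3 : c9 0a 5c
query mem[0x13]=0x5c, mem[0x1e]=0xc9, mem[0x1d]=0xe3, mem[0x21]=0xc7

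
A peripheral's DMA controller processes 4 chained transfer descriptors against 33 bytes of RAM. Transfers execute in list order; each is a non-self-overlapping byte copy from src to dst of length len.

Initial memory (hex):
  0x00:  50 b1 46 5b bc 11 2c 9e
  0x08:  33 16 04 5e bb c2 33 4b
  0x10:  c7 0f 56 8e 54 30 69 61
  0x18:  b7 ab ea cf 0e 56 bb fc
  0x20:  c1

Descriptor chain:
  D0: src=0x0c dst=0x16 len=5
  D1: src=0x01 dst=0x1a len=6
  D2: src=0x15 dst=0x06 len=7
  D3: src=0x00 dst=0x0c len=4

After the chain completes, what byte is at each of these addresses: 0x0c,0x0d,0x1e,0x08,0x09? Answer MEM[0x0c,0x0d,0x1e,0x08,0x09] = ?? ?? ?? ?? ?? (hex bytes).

MEM[0x0c,0x0d,0x1e,0x08,0x09] = 50 b1 11 c2 33

#0 dst[0x16+5] := {0xbb,0xc2,0x33,0x4b,0xc7}
#1 dst[0x1a+6] := {0xb1,0x46,0x5b,0xbc,0x11,0x2c}
#2 dst[0x06+7] := {0x30,0xbb,0xc2,0x33,0x4b,0xb1,0x46}
#3 dst[0x0c+4] := {0x50,0xb1,0x46,0x5b}
query mem[0x0c]=0x50, mem[0x0d]=0xb1, mem[0x1e]=0x11, mem[0x08]=0xc2, mem[0x09]=0x33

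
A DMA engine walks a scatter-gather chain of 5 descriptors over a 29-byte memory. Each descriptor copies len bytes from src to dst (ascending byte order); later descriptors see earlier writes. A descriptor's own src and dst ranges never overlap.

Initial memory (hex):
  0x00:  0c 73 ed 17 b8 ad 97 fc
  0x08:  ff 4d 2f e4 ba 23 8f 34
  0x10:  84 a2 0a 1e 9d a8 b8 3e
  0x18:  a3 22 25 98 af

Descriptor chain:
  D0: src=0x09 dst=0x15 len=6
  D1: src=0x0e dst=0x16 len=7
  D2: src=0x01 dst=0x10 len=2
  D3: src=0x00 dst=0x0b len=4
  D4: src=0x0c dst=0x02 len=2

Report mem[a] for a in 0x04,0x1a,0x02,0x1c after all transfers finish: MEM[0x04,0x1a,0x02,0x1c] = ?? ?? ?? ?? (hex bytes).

D0: mem[0x15..0x1a] <- [4d 2f e4 ba 23 8f]
D1: mem[0x16..0x1c] <- [8f 34 84 a2 0a 1e 9d]
D2: mem[0x10..0x11] <- [73 ed]
D3: mem[0x0b..0x0e] <- [0c 73 ed 17]
D4: mem[0x02..0x03] <- [73 ed]
query mem[0x04]=0xb8, mem[0x1a]=0x0a, mem[0x02]=0x73, mem[0x1c]=0x9d

MEM[0x04,0x1a,0x02,0x1c] = b8 0a 73 9d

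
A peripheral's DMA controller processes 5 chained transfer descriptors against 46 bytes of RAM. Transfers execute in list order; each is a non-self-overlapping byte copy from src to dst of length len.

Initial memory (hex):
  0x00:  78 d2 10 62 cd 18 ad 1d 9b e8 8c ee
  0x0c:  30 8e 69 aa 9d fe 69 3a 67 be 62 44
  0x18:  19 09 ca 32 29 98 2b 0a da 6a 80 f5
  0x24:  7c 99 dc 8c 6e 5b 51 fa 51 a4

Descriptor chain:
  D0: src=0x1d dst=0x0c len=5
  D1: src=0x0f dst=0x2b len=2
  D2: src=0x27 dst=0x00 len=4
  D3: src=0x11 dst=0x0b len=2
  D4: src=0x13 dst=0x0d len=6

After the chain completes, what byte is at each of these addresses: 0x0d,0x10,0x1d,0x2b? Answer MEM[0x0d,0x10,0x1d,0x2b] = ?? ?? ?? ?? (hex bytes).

  after D0: wrote 5B at 0x0c = 982b0ada6a
  after D1: wrote 2B at 0x2b = da6a
  after D2: wrote 4B at 0x00 = 8c6e5b51
  after D3: wrote 2B at 0x0b = fe69
  after D4: wrote 6B at 0x0d = 3a67be624419
query mem[0x0d]=0x3a, mem[0x10]=0x62, mem[0x1d]=0x98, mem[0x2b]=0xda

MEM[0x0d,0x10,0x1d,0x2b] = 3a 62 98 da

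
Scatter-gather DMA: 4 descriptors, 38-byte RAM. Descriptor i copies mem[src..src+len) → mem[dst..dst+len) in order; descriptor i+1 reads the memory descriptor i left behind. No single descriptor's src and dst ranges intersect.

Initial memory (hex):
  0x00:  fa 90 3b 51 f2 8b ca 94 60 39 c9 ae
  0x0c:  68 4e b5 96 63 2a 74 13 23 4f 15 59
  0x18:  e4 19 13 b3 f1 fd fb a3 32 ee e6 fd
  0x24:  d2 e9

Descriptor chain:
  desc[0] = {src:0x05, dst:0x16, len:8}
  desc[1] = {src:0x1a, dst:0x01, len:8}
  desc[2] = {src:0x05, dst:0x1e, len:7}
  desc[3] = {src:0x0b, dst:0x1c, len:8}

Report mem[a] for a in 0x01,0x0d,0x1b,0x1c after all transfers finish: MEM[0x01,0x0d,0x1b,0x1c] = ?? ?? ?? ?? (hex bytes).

#0 dst[0x16+8] := {0x8b,0xca,0x94,0x60,0x39,0xc9,0xae,0x68}
#1 dst[0x01+8] := {0x39,0xc9,0xae,0x68,0xfb,0xa3,0x32,0xee}
#2 dst[0x1e+7] := {0xfb,0xa3,0x32,0xee,0x39,0xc9,0xae}
#3 dst[0x1c+8] := {0xae,0x68,0x4e,0xb5,0x96,0x63,0x2a,0x74}
query mem[0x01]=0x39, mem[0x0d]=0x4e, mem[0x1b]=0xc9, mem[0x1c]=0xae

MEM[0x01,0x0d,0x1b,0x1c] = 39 4e c9 ae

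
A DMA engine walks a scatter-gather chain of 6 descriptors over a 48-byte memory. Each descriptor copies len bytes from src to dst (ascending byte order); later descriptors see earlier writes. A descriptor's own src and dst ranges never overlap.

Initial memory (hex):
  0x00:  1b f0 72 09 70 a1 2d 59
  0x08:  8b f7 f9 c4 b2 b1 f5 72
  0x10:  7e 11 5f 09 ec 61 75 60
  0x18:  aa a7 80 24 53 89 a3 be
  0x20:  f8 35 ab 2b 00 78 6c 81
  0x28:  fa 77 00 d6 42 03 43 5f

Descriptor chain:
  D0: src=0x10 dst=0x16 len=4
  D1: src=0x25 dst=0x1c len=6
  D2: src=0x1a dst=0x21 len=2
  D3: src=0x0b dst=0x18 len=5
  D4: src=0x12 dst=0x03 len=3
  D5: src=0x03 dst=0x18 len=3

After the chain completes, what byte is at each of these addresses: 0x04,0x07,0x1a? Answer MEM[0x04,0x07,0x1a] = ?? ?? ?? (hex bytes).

MEM[0x04,0x07,0x1a] = 09 59 ec

D0: mem[0x16..0x19] <- [7e 11 5f 09]
D1: mem[0x1c..0x21] <- [78 6c 81 fa 77 00]
D2: mem[0x21..0x22] <- [80 24]
D3: mem[0x18..0x1c] <- [c4 b2 b1 f5 72]
D4: mem[0x03..0x05] <- [5f 09 ec]
D5: mem[0x18..0x1a] <- [5f 09 ec]
query mem[0x04]=0x09, mem[0x07]=0x59, mem[0x1a]=0xec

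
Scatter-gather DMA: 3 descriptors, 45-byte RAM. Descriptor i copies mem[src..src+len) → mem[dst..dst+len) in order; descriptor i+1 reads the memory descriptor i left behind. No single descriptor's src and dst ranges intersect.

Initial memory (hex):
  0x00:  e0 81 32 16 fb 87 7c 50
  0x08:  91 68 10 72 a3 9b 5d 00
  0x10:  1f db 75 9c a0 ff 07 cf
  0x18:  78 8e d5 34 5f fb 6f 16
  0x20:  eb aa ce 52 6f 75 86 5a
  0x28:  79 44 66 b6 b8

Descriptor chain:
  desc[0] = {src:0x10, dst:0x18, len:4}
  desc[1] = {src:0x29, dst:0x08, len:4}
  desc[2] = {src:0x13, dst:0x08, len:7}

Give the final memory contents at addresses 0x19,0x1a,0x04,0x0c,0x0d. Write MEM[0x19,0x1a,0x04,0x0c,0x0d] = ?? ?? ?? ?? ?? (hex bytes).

D0: mem[0x18..0x1b] <- [1f db 75 9c]
D1: mem[0x08..0x0b] <- [44 66 b6 b8]
D2: mem[0x08..0x0e] <- [9c a0 ff 07 cf 1f db]
query mem[0x19]=0xdb, mem[0x1a]=0x75, mem[0x04]=0xfb, mem[0x0c]=0xcf, mem[0x0d]=0x1f

MEM[0x19,0x1a,0x04,0x0c,0x0d] = db 75 fb cf 1f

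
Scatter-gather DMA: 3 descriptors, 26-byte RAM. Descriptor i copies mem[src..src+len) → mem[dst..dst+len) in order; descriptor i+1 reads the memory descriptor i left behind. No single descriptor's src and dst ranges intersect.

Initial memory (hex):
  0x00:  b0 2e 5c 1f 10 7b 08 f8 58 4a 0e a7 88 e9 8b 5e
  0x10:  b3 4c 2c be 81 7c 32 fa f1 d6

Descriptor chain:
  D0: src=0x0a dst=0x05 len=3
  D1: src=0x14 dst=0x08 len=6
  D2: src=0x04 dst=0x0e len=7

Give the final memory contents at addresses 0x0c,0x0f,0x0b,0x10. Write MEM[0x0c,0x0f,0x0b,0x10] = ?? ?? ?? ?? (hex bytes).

[0] 0x0a->0x05 len=3 : 0e a7 88
[1] 0x14->0x08 len=6 : 81 7c 32 fa f1 d6
[2] 0x04->0x0e len=7 : 10 0e a7 88 81 7c 32
query mem[0x0c]=0xf1, mem[0x0f]=0x0e, mem[0x0b]=0xfa, mem[0x10]=0xa7

MEM[0x0c,0x0f,0x0b,0x10] = f1 0e fa a7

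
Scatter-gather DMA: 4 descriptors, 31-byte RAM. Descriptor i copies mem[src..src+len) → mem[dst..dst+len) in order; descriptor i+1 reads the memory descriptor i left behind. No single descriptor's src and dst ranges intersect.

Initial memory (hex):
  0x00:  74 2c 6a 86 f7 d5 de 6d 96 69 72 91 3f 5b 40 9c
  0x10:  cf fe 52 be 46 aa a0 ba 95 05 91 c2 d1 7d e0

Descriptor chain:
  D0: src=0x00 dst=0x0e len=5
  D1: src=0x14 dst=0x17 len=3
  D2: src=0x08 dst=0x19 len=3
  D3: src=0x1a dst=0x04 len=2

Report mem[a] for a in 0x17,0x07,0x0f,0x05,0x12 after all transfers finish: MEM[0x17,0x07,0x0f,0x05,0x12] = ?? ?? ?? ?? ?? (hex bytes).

MEM[0x17,0x07,0x0f,0x05,0x12] = 46 6d 2c 72 f7

#0 dst[0x0e+5] := {0x74,0x2c,0x6a,0x86,0xf7}
#1 dst[0x17+3] := {0x46,0xaa,0xa0}
#2 dst[0x19+3] := {0x96,0x69,0x72}
#3 dst[0x04+2] := {0x69,0x72}
query mem[0x17]=0x46, mem[0x07]=0x6d, mem[0x0f]=0x2c, mem[0x05]=0x72, mem[0x12]=0xf7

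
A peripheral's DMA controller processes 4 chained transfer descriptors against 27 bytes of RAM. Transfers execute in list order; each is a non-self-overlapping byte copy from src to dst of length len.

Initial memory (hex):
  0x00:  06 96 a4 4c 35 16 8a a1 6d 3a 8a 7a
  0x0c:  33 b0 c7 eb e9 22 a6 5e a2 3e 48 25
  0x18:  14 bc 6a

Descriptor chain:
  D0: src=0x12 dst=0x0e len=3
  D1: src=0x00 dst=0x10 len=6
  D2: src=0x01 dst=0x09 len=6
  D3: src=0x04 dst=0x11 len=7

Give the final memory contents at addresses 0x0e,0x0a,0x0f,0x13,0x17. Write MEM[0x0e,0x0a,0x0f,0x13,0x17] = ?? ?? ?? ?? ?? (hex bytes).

MEM[0x0e,0x0a,0x0f,0x13,0x17] = 8a a4 5e 8a a4

[0] 0x12->0x0e len=3 : a6 5e a2
[1] 0x00->0x10 len=6 : 06 96 a4 4c 35 16
[2] 0x01->0x09 len=6 : 96 a4 4c 35 16 8a
[3] 0x04->0x11 len=7 : 35 16 8a a1 6d 96 a4
query mem[0x0e]=0x8a, mem[0x0a]=0xa4, mem[0x0f]=0x5e, mem[0x13]=0x8a, mem[0x17]=0xa4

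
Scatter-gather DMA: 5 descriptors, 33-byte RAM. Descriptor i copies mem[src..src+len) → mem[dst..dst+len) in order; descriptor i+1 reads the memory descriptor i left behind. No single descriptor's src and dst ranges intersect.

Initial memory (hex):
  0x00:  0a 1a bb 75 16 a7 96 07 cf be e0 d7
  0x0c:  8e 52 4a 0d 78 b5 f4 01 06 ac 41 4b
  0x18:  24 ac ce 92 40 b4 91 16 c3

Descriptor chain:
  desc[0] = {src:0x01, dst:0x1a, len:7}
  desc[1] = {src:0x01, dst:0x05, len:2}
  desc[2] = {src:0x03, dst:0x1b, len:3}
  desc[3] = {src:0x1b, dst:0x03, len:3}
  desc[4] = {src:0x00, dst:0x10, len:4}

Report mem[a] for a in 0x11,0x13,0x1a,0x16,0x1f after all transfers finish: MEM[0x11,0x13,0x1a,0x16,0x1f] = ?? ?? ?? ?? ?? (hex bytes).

  after D0: wrote 7B at 0x1a = 1abb7516a79607
  after D1: wrote 2B at 0x05 = 1abb
  after D2: wrote 3B at 0x1b = 75161a
  after D3: wrote 3B at 0x03 = 75161a
  after D4: wrote 4B at 0x10 = 0a1abb75
query mem[0x11]=0x1a, mem[0x13]=0x75, mem[0x1a]=0x1a, mem[0x16]=0x41, mem[0x1f]=0x96

MEM[0x11,0x13,0x1a,0x16,0x1f] = 1a 75 1a 41 96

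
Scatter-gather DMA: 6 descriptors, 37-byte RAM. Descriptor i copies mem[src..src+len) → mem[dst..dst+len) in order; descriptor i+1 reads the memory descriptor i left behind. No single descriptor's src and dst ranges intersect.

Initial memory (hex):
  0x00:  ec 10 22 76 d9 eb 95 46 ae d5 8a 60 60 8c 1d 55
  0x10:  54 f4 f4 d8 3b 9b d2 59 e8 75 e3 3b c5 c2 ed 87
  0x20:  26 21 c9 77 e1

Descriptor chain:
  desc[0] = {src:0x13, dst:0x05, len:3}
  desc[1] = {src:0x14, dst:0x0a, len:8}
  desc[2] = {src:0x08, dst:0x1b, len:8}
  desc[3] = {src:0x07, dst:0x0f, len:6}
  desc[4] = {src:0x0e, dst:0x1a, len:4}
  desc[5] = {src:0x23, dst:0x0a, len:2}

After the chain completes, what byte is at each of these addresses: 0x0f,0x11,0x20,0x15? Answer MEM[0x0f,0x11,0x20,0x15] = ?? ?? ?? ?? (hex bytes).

[0] 0x13->0x05 len=3 : d8 3b 9b
[1] 0x14->0x0a len=8 : 3b 9b d2 59 e8 75 e3 3b
[2] 0x08->0x1b len=8 : ae d5 3b 9b d2 59 e8 75
[3] 0x07->0x0f len=6 : 9b ae d5 3b 9b d2
[4] 0x0e->0x1a len=4 : e8 9b ae d5
[5] 0x23->0x0a len=2 : 77 e1
query mem[0x0f]=0x9b, mem[0x11]=0xd5, mem[0x20]=0x59, mem[0x15]=0x9b

MEM[0x0f,0x11,0x20,0x15] = 9b d5 59 9b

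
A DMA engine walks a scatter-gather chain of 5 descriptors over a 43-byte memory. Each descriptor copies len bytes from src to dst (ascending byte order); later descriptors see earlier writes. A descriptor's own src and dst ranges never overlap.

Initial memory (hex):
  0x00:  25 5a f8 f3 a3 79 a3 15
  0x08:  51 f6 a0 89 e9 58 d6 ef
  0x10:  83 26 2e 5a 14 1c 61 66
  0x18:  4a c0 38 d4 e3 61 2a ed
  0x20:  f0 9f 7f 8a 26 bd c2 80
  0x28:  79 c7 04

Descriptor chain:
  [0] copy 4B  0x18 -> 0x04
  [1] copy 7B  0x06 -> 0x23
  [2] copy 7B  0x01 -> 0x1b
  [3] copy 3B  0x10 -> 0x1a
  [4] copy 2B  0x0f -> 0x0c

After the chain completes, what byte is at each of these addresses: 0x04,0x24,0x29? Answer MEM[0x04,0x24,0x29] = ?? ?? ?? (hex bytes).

#0 dst[0x04+4] := {0x4a,0xc0,0x38,0xd4}
#1 dst[0x23+7] := {0x38,0xd4,0x51,0xf6,0xa0,0x89,0xe9}
#2 dst[0x1b+7] := {0x5a,0xf8,0xf3,0x4a,0xc0,0x38,0xd4}
#3 dst[0x1a+3] := {0x83,0x26,0x2e}
#4 dst[0x0c+2] := {0xef,0x83}
query mem[0x04]=0x4a, mem[0x24]=0xd4, mem[0x29]=0xe9

MEM[0x04,0x24,0x29] = 4a d4 e9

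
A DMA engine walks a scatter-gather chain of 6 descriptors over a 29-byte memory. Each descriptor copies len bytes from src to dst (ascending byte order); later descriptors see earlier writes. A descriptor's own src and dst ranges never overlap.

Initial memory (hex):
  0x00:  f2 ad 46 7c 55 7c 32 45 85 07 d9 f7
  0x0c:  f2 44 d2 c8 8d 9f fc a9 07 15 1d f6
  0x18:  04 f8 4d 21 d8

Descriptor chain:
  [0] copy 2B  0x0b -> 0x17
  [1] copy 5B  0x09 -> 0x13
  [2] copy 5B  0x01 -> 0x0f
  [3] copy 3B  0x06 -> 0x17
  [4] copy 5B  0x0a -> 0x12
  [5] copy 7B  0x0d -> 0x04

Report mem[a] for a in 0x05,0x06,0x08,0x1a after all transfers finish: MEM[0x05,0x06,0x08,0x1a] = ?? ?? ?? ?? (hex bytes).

MEM[0x05,0x06,0x08,0x1a] = d2 ad 7c 4d

D0: mem[0x17..0x18] <- [f7 f2]
D1: mem[0x13..0x17] <- [07 d9 f7 f2 44]
D2: mem[0x0f..0x13] <- [ad 46 7c 55 7c]
D3: mem[0x17..0x19] <- [32 45 85]
D4: mem[0x12..0x16] <- [d9 f7 f2 44 d2]
D5: mem[0x04..0x0a] <- [44 d2 ad 46 7c d9 f7]
query mem[0x05]=0xd2, mem[0x06]=0xad, mem[0x08]=0x7c, mem[0x1a]=0x4d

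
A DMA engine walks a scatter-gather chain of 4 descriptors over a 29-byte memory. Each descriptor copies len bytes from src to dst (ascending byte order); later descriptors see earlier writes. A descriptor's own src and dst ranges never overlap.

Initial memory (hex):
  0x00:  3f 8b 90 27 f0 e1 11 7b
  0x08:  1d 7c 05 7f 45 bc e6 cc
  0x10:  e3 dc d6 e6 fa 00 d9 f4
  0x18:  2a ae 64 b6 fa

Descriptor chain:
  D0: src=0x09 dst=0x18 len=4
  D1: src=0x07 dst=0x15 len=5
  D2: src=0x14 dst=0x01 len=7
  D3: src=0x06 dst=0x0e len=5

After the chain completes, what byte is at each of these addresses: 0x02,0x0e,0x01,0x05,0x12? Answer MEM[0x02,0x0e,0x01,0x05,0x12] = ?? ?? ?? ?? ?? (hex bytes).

  after D0: wrote 4B at 0x18 = 7c057f45
  after D1: wrote 5B at 0x15 = 7b1d7c057f
  after D2: wrote 7B at 0x01 = fa7b1d7c057f7f
  after D3: wrote 5B at 0x0e = 7f7f1d7c05
query mem[0x02]=0x7b, mem[0x0e]=0x7f, mem[0x01]=0xfa, mem[0x05]=0x05, mem[0x12]=0x05

MEM[0x02,0x0e,0x01,0x05,0x12] = 7b 7f fa 05 05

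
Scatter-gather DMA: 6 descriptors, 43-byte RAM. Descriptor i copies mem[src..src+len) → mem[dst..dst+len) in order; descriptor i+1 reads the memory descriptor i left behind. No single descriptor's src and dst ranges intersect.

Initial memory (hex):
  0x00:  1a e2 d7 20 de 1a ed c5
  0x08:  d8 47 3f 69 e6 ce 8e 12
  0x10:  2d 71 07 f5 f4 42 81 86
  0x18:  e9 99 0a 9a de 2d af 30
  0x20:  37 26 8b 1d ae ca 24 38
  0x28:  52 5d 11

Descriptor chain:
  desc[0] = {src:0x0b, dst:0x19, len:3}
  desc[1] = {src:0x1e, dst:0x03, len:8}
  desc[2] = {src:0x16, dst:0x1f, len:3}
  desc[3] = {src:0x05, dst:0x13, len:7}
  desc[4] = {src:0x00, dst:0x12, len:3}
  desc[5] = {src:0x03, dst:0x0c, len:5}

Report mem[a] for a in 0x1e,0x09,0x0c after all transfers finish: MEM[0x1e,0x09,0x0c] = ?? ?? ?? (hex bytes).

MEM[0x1e,0x09,0x0c] = af ae af

#0 dst[0x19+3] := {0x69,0xe6,0xce}
#1 dst[0x03+8] := {0xaf,0x30,0x37,0x26,0x8b,0x1d,0xae,0xca}
#2 dst[0x1f+3] := {0x81,0x86,0xe9}
#3 dst[0x13+7] := {0x37,0x26,0x8b,0x1d,0xae,0xca,0x69}
#4 dst[0x12+3] := {0x1a,0xe2,0xd7}
#5 dst[0x0c+5] := {0xaf,0x30,0x37,0x26,0x8b}
query mem[0x1e]=0xaf, mem[0x09]=0xae, mem[0x0c]=0xaf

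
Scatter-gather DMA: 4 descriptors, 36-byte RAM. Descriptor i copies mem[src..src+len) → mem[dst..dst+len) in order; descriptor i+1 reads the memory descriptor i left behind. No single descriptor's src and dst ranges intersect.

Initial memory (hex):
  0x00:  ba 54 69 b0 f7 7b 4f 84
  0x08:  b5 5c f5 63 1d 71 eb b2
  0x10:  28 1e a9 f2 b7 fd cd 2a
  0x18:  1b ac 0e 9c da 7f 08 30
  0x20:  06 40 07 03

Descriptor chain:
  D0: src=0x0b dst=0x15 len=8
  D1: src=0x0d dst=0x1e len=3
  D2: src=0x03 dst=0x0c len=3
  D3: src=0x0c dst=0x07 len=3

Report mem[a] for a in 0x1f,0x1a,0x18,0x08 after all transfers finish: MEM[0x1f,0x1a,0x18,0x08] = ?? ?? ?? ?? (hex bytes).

MEM[0x1f,0x1a,0x18,0x08] = eb 28 eb f7

#0 dst[0x15+8] := {0x63,0x1d,0x71,0xeb,0xb2,0x28,0x1e,0xa9}
#1 dst[0x1e+3] := {0x71,0xeb,0xb2}
#2 dst[0x0c+3] := {0xb0,0xf7,0x7b}
#3 dst[0x07+3] := {0xb0,0xf7,0x7b}
query mem[0x1f]=0xeb, mem[0x1a]=0x28, mem[0x18]=0xeb, mem[0x08]=0xf7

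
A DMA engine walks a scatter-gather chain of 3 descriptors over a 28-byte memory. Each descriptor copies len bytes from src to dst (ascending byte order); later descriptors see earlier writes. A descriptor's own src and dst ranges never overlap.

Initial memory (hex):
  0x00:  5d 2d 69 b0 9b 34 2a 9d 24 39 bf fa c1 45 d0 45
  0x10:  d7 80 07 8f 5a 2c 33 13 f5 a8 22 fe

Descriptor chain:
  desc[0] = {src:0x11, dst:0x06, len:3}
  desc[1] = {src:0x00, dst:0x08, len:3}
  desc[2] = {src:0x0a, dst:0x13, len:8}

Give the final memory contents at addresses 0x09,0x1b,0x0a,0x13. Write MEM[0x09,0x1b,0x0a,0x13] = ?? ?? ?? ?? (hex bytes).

#0 dst[0x06+3] := {0x80,0x07,0x8f}
#1 dst[0x08+3] := {0x5d,0x2d,0x69}
#2 dst[0x13+8] := {0x69,0xfa,0xc1,0x45,0xd0,0x45,0xd7,0x80}
query mem[0x09]=0x2d, mem[0x1b]=0xfe, mem[0x0a]=0x69, mem[0x13]=0x69

MEM[0x09,0x1b,0x0a,0x13] = 2d fe 69 69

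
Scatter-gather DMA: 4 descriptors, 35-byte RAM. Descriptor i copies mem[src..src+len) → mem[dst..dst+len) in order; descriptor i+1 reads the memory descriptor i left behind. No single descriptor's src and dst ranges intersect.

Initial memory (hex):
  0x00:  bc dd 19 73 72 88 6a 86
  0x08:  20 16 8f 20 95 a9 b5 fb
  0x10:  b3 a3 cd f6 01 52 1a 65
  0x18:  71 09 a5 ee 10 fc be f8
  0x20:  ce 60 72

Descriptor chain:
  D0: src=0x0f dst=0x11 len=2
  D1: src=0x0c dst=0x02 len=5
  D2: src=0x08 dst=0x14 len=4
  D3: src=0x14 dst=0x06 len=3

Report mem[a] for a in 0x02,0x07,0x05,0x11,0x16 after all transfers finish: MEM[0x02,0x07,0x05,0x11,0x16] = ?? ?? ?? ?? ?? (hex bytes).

MEM[0x02,0x07,0x05,0x11,0x16] = 95 16 fb fb 8f

#0 dst[0x11+2] := {0xfb,0xb3}
#1 dst[0x02+5] := {0x95,0xa9,0xb5,0xfb,0xb3}
#2 dst[0x14+4] := {0x20,0x16,0x8f,0x20}
#3 dst[0x06+3] := {0x20,0x16,0x8f}
query mem[0x02]=0x95, mem[0x07]=0x16, mem[0x05]=0xfb, mem[0x11]=0xfb, mem[0x16]=0x8f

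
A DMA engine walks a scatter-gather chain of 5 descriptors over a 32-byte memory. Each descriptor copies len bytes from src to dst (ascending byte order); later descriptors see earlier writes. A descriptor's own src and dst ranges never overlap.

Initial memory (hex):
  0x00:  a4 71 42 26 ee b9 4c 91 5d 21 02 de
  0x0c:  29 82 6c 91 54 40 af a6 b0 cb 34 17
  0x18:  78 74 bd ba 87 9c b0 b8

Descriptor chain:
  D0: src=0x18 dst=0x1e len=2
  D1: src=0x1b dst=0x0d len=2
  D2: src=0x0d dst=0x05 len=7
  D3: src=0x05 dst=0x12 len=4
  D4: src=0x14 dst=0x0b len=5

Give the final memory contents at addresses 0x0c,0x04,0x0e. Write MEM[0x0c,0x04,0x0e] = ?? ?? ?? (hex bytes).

[0] 0x18->0x1e len=2 : 78 74
[1] 0x1b->0x0d len=2 : ba 87
[2] 0x0d->0x05 len=7 : ba 87 91 54 40 af a6
[3] 0x05->0x12 len=4 : ba 87 91 54
[4] 0x14->0x0b len=5 : 91 54 34 17 78
query mem[0x0c]=0x54, mem[0x04]=0xee, mem[0x0e]=0x17

MEM[0x0c,0x04,0x0e] = 54 ee 17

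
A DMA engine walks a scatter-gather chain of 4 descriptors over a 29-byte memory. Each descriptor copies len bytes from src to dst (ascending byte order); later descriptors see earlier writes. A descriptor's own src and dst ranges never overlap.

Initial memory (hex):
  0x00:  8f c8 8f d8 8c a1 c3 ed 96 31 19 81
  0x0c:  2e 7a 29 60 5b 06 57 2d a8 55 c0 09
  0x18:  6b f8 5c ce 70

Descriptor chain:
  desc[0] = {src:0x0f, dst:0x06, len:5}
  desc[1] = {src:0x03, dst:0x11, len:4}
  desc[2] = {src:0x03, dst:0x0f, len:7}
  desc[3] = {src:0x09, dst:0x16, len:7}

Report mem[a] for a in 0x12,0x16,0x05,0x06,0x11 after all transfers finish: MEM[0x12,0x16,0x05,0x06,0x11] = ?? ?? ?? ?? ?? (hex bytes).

MEM[0x12,0x16,0x05,0x06,0x11] = 60 57 a1 60 a1

D0: mem[0x06..0x0a] <- [60 5b 06 57 2d]
D1: mem[0x11..0x14] <- [d8 8c a1 60]
D2: mem[0x0f..0x15] <- [d8 8c a1 60 5b 06 57]
D3: mem[0x16..0x1c] <- [57 2d 81 2e 7a 29 d8]
query mem[0x12]=0x60, mem[0x16]=0x57, mem[0x05]=0xa1, mem[0x06]=0x60, mem[0x11]=0xa1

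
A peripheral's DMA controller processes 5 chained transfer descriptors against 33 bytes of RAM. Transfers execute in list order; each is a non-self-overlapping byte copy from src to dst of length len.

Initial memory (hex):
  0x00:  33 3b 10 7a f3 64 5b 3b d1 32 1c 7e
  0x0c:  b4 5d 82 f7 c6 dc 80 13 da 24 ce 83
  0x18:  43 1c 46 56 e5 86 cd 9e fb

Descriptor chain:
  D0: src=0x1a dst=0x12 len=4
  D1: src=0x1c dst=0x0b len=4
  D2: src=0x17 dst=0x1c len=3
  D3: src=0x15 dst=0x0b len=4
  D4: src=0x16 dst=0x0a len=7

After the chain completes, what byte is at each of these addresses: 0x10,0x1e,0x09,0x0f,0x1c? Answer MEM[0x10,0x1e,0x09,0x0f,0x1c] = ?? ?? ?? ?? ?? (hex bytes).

MEM[0x10,0x1e,0x09,0x0f,0x1c] = 83 1c 32 56 83

  after D0: wrote 4B at 0x12 = 4656e586
  after D1: wrote 4B at 0x0b = e586cd9e
  after D2: wrote 3B at 0x1c = 83431c
  after D3: wrote 4B at 0x0b = 86ce8343
  after D4: wrote 7B at 0x0a = ce83431c465683
query mem[0x10]=0x83, mem[0x1e]=0x1c, mem[0x09]=0x32, mem[0x0f]=0x56, mem[0x1c]=0x83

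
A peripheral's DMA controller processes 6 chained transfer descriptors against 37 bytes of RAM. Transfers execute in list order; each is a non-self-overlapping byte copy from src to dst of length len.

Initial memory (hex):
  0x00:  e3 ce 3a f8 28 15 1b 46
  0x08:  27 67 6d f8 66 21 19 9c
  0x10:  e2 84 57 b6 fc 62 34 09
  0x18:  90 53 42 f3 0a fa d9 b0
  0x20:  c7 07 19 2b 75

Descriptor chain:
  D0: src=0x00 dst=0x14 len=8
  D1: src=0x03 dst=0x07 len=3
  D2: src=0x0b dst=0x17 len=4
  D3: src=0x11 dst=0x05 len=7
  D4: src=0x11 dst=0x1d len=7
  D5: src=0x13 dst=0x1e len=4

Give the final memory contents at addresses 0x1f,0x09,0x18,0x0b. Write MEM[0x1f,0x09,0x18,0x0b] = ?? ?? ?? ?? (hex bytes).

#0 dst[0x14+8] := {0xe3,0xce,0x3a,0xf8,0x28,0x15,0x1b,0x46}
#1 dst[0x07+3] := {0xf8,0x28,0x15}
#2 dst[0x17+4] := {0xf8,0x66,0x21,0x19}
#3 dst[0x05+7] := {0x84,0x57,0xb6,0xe3,0xce,0x3a,0xf8}
#4 dst[0x1d+7] := {0x84,0x57,0xb6,0xe3,0xce,0x3a,0xf8}
#5 dst[0x1e+4] := {0xb6,0xe3,0xce,0x3a}
query mem[0x1f]=0xe3, mem[0x09]=0xce, mem[0x18]=0x66, mem[0x0b]=0xf8

MEM[0x1f,0x09,0x18,0x0b] = e3 ce 66 f8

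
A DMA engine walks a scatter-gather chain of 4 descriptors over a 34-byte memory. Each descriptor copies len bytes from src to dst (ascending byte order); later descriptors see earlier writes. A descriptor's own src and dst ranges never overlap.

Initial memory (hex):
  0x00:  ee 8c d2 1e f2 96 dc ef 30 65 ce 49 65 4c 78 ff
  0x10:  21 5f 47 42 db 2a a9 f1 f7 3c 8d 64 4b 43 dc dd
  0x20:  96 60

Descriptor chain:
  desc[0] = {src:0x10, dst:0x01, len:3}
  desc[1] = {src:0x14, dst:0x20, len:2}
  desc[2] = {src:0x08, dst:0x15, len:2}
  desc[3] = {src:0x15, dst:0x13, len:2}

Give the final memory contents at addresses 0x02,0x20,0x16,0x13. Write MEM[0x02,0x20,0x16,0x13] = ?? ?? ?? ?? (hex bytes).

MEM[0x02,0x20,0x16,0x13] = 5f db 65 30

[0] 0x10->0x01 len=3 : 21 5f 47
[1] 0x14->0x20 len=2 : db 2a
[2] 0x08->0x15 len=2 : 30 65
[3] 0x15->0x13 len=2 : 30 65
query mem[0x02]=0x5f, mem[0x20]=0xdb, mem[0x16]=0x65, mem[0x13]=0x30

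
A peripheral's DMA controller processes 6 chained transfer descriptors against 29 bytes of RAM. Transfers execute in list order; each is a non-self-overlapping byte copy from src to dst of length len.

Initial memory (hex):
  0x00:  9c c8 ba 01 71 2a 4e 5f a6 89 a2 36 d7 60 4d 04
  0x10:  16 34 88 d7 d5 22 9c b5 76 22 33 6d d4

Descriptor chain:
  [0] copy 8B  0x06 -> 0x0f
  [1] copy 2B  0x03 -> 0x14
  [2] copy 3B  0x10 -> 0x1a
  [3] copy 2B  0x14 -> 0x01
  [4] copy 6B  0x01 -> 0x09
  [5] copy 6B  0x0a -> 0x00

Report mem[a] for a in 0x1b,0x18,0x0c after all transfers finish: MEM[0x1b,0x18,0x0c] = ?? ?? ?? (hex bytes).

MEM[0x1b,0x18,0x0c] = a6 76 71

  after D0: wrote 8B at 0x0f = 4e5fa689a236d760
  after D1: wrote 2B at 0x14 = 0171
  after D2: wrote 3B at 0x1a = 5fa689
  after D3: wrote 2B at 0x01 = 0171
  after D4: wrote 6B at 0x09 = 017101712a4e
  after D5: wrote 6B at 0x00 = 7101712a4e4e
query mem[0x1b]=0xa6, mem[0x18]=0x76, mem[0x0c]=0x71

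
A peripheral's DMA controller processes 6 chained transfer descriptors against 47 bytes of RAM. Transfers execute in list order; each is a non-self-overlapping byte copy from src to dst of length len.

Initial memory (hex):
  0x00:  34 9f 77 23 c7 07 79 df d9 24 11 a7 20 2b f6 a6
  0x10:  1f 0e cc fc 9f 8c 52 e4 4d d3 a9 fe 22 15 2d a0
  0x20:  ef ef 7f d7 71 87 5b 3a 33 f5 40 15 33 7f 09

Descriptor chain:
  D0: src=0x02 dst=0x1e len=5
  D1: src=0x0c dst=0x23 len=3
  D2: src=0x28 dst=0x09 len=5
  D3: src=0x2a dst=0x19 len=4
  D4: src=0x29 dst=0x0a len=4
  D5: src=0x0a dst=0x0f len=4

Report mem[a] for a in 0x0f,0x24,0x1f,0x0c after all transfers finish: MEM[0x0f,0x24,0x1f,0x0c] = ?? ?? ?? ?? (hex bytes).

MEM[0x0f,0x24,0x1f,0x0c] = f5 2b 23 15

  after D0: wrote 5B at 0x1e = 7723c70779
  after D1: wrote 3B at 0x23 = 202bf6
  after D2: wrote 5B at 0x09 = 33f5401533
  after D3: wrote 4B at 0x19 = 4015337f
  after D4: wrote 4B at 0x0a = f5401533
  after D5: wrote 4B at 0x0f = f5401533
query mem[0x0f]=0xf5, mem[0x24]=0x2b, mem[0x1f]=0x23, mem[0x0c]=0x15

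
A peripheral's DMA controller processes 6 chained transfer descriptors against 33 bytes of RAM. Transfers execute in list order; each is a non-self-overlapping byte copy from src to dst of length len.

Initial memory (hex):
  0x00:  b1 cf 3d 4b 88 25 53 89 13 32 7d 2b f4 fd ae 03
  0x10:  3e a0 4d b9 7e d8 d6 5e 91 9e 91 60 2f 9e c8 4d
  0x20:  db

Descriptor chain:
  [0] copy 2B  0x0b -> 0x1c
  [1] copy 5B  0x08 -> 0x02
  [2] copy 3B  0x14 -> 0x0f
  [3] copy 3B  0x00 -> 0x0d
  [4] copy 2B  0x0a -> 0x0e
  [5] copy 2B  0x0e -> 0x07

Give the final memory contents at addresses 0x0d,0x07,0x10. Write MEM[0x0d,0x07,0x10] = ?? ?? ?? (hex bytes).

MEM[0x0d,0x07,0x10] = b1 7d d8

#0 dst[0x1c+2] := {0x2b,0xf4}
#1 dst[0x02+5] := {0x13,0x32,0x7d,0x2b,0xf4}
#2 dst[0x0f+3] := {0x7e,0xd8,0xd6}
#3 dst[0x0d+3] := {0xb1,0xcf,0x13}
#4 dst[0x0e+2] := {0x7d,0x2b}
#5 dst[0x07+2] := {0x7d,0x2b}
query mem[0x0d]=0xb1, mem[0x07]=0x7d, mem[0x10]=0xd8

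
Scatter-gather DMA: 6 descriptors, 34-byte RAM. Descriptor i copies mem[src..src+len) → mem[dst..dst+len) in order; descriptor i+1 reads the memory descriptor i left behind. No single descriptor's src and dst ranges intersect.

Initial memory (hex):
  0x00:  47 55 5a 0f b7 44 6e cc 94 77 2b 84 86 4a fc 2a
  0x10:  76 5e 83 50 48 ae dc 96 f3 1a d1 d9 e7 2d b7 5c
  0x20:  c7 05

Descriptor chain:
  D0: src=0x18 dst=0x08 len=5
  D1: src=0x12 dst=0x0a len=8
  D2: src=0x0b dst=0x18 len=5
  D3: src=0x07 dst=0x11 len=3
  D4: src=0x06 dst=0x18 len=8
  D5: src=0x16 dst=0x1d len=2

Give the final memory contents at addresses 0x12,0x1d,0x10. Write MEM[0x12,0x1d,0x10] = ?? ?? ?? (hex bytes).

[0] 0x18->0x08 len=5 : f3 1a d1 d9 e7
[1] 0x12->0x0a len=8 : 83 50 48 ae dc 96 f3 1a
[2] 0x0b->0x18 len=5 : 50 48 ae dc 96
[3] 0x07->0x11 len=3 : cc f3 1a
[4] 0x06->0x18 len=8 : 6e cc f3 1a 83 50 48 ae
[5] 0x16->0x1d len=2 : dc 96
query mem[0x12]=0xf3, mem[0x1d]=0xdc, mem[0x10]=0xf3

MEM[0x12,0x1d,0x10] = f3 dc f3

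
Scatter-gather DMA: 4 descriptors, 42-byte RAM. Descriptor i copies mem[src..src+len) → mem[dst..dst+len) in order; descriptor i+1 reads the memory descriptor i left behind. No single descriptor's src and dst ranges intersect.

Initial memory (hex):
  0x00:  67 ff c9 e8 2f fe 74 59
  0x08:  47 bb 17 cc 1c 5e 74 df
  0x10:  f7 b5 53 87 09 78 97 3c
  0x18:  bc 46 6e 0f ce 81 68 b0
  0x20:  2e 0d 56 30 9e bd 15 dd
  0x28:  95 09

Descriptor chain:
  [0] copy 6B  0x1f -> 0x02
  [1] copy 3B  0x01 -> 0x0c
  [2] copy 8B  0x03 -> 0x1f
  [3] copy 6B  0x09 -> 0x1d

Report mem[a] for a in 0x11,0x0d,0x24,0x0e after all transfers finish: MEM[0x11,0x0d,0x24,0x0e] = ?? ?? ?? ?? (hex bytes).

D0: mem[0x02..0x07] <- [b0 2e 0d 56 30 9e]
D1: mem[0x0c..0x0e] <- [ff b0 2e]
D2: mem[0x1f..0x26] <- [2e 0d 56 30 9e 47 bb 17]
D3: mem[0x1d..0x22] <- [bb 17 cc ff b0 2e]
query mem[0x11]=0xb5, mem[0x0d]=0xb0, mem[0x24]=0x47, mem[0x0e]=0x2e

MEM[0x11,0x0d,0x24,0x0e] = b5 b0 47 2e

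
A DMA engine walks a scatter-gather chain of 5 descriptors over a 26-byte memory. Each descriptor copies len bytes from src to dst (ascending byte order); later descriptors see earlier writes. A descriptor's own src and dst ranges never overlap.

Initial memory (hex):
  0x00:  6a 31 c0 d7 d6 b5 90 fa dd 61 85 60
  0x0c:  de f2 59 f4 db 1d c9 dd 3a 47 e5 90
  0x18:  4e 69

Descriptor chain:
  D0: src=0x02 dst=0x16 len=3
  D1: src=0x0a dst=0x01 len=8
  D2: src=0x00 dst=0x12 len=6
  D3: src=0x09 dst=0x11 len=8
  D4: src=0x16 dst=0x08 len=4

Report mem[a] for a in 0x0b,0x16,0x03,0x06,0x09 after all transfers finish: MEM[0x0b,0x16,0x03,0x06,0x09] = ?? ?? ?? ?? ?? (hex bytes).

MEM[0x0b,0x16,0x03,0x06,0x09] = 69 59 de f4 f4

D0: mem[0x16..0x18] <- [c0 d7 d6]
D1: mem[0x01..0x08] <- [85 60 de f2 59 f4 db 1d]
D2: mem[0x12..0x17] <- [6a 85 60 de f2 59]
D3: mem[0x11..0x18] <- [61 85 60 de f2 59 f4 db]
D4: mem[0x08..0x0b] <- [59 f4 db 69]
query mem[0x0b]=0x69, mem[0x16]=0x59, mem[0x03]=0xde, mem[0x06]=0xf4, mem[0x09]=0xf4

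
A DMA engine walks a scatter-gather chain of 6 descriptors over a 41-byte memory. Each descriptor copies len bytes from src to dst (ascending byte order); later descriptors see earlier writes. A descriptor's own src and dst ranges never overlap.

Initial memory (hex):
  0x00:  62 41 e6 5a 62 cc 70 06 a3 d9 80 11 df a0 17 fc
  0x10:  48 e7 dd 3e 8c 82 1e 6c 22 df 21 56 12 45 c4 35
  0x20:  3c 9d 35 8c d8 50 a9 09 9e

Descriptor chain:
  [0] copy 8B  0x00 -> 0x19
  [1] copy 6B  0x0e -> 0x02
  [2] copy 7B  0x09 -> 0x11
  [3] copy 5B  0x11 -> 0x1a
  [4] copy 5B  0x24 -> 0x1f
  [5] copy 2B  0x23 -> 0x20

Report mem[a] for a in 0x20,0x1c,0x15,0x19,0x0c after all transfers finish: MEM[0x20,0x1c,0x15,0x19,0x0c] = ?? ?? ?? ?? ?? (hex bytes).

D0: mem[0x19..0x20] <- [62 41 e6 5a 62 cc 70 06]
D1: mem[0x02..0x07] <- [17 fc 48 e7 dd 3e]
D2: mem[0x11..0x17] <- [d9 80 11 df a0 17 fc]
D3: mem[0x1a..0x1e] <- [d9 80 11 df a0]
D4: mem[0x1f..0x23] <- [d8 50 a9 09 9e]
D5: mem[0x20..0x21] <- [9e d8]
query mem[0x20]=0x9e, mem[0x1c]=0x11, mem[0x15]=0xa0, mem[0x19]=0x62, mem[0x0c]=0xdf

MEM[0x20,0x1c,0x15,0x19,0x0c] = 9e 11 a0 62 df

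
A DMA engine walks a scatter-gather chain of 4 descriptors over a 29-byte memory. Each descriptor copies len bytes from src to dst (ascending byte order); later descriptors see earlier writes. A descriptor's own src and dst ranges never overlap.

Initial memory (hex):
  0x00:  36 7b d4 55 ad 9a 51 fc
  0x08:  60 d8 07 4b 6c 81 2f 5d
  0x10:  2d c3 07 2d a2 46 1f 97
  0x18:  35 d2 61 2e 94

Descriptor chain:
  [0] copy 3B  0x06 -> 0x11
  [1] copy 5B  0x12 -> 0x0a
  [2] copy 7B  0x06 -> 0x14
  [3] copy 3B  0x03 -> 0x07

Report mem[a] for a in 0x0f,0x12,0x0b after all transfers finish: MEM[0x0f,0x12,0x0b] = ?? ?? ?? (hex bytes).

  after D0: wrote 3B at 0x11 = 51fc60
  after D1: wrote 5B at 0x0a = fc60a2461f
  after D2: wrote 7B at 0x14 = 51fc60d8fc60a2
  after D3: wrote 3B at 0x07 = 55ad9a
query mem[0x0f]=0x5d, mem[0x12]=0xfc, mem[0x0b]=0x60

MEM[0x0f,0x12,0x0b] = 5d fc 60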